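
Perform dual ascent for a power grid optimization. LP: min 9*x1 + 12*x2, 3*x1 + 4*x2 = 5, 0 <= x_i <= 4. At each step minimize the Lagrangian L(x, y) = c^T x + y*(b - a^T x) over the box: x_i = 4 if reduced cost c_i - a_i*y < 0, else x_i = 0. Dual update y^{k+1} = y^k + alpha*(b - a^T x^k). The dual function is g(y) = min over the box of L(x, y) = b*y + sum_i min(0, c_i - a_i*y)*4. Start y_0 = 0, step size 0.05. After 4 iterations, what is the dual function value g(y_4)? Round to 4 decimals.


Dual ascent for LP: min 9*x1 + 12*x2, 3*x1 + 4*x2 = 5, 0 <= x_i <= 4
Step 1: y^k = 0.0, reduced costs: (9.0, 12.0)
  x^k = (0.0, 0.0), subgradient = b - a^T x = 5.0
  y^{k+1} = 0.0 + 0.05*5.0 = 0.25
Step 2: y^k = 0.25, reduced costs: (8.25, 11.0)
  x^k = (0.0, 0.0), subgradient = b - a^T x = 5.0
  y^{k+1} = 0.25 + 0.05*5.0 = 0.5
Step 3: y^k = 0.5, reduced costs: (7.5, 10.0)
  x^k = (0.0, 0.0), subgradient = b - a^T x = 5.0
  y^{k+1} = 0.5 + 0.05*5.0 = 0.75
Step 4: y^k = 0.75, reduced costs: (6.75, 9.0)
  x^k = (0.0, 0.0), subgradient = b - a^T x = 5.0
  y^{k+1} = 0.75 + 0.05*5.0 = 1.0
Dual objective at y_4 = 1.0: reduced costs (6.0, 8.0), box minimizer x = (0.0, 0.0)
g(y_4) = b*y + (c1 - a1*y)*x1 + (c2 - a2*y)*x2 = 5*1.0 + 6.0*0.0 + 8.0*0.0 = 5.0 + 0.0 + 0.0 = 5.0


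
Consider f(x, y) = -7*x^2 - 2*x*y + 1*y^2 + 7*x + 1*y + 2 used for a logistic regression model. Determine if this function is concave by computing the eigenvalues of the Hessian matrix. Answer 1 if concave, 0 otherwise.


The Hessian of f(x,y) = -7*x^2 - 2*x*y + 1*y^2 + 7*x + 1*y + 2 is:
H = [[-14, -2], [-2, 2]]
Trace = -14 + 2 = -12
Determinant = -14*2 - (-2)^2 = -32
Discriminant = (-12)^2 - 4*-32 = 272.0
Eigenvalues: lambda_1 = -14.2462, lambda_2 = 2.2462
The function is not concave.

0


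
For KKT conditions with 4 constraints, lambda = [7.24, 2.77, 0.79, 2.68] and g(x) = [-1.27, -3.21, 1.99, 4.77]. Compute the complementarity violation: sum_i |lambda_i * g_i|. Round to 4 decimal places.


KKT complementary slackness check:
lambda_1 * g_1 = 7.24 * -1.27 = -9.1948
lambda_2 * g_2 = 2.77 * -3.21 = -8.8917
lambda_3 * g_3 = 0.79 * 1.99 = 1.5721
lambda_4 * g_4 = 2.68 * 4.77 = 12.7836
Total violation = 9.1948 + 8.8917 + 1.5721 + 12.7836 = 32.4422


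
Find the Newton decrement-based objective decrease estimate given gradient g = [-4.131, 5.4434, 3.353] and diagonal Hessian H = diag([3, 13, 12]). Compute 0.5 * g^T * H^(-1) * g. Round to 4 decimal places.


Step 1: H is diagonal, so H^(-1) * g = [-1.377, 0.4187, 0.2794].
Step 2: g^T H^(-1) g = sum_i g_i^2 / H_ii
  = (-4.131)^2/3 + (5.4434)^2/13 + (3.353)^2/12
  = 5.6884 + 2.2793 + 0.9369 = 8.9045
Step 3: Objective decrease = 0.5 * g^T H^(-1) g = 4.4523


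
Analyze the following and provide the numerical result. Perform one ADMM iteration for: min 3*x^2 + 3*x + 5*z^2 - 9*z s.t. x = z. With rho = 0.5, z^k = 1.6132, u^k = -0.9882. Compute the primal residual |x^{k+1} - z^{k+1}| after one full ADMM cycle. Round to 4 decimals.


ADMM iteration with rho = 0.5, z^k = 1.6132, u^k = -0.9882
Step 1: x-update.
Minimize 3*x^2 + 3*x + (0.5/2)*(x - 1.6132 - 0.9882)^2
FOC: (2*3 + 0.5)*x = -3 + 0.5*(1.6132 + 0.9882)
x^{k+1} = -0.2614
Step 2: z-update.
Minimize 5*z^2 - 9*z + (0.5/2)*(-0.2614 - z - 0.9882)^2
FOC: (2*5 + 0.5)*z = 9 + 0.5*(-0.2614 - 0.9882)
z^{k+1} = 0.7976
Step 3: u-update.
u^{k+1} = -0.9882 - 0.2614 - 0.7976 = -2.0473
Step 4: Primal residual = |-0.2614 - 0.7976| = 1.0591


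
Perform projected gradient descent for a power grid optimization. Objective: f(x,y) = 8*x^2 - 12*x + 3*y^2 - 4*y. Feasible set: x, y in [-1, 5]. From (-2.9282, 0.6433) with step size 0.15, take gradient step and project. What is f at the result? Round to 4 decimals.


Step 1: Compute gradient at (-2.9282, 0.6433).
grad_x = 2*8*-2.9282 - 12 = -58.8512
grad_y = 2*3*0.6433 - 4 = -0.1402
Step 2: Gradient step.
x_raw = -2.9282 - 0.15*-58.8512 = 5.8995
y_raw = 0.6433 - 0.15*-0.1402 = 0.6643
Step 3: Project onto [-1, 5].
x_proj = clip(5.8995) = 5.0
y_proj = clip(0.6643) = 0.6643
Step 4: Evaluate f.
f(5.0, 0.6643) = 138.6667


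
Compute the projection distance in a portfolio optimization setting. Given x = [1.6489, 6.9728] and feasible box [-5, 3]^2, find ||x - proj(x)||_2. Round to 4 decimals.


Project each component onto [-5, 3].
clip(1.6489) = 1.6489, clip(6.9728) = 3.0
Projection = [1.6489, 3.0]
Squared diffs: [0.0, 15.7831]
Distance = sqrt(15.7831) = 3.9728


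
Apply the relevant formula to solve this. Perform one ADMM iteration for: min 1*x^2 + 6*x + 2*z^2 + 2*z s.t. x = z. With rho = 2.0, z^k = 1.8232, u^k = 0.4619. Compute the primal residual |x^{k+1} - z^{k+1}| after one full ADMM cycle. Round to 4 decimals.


ADMM iteration with rho = 2.0, z^k = 1.8232, u^k = 0.4619
Step 1: x-update.
Minimize 1*x^2 + 6*x + (2.0/2)*(x - 1.8232 + 0.4619)^2
FOC: (2*1 + 2.0)*x = -6 + 2.0*(1.8232 - 0.4619)
x^{k+1} = -0.8194
Step 2: z-update.
Minimize 2*z^2 + 2*z + (2.0/2)*(-0.8194 - z + 0.4619)^2
FOC: (2*2 + 2.0)*z = -2 + 2.0*(-0.8194 + 0.4619)
z^{k+1} = -0.4525
Step 3: u-update.
u^{k+1} = 0.4619 - 0.8194 + 0.4525 = 0.095
Step 4: Primal residual = |-0.8194 + 0.4525| = 0.3669


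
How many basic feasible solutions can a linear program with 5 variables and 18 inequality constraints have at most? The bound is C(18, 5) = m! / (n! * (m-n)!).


Each vertex corresponds to some choice of n active constraints out of m, so the number of vertices is at most C(m, n) = m! / (n!(m-n)!).
m = 18, n = 5
Numerator: 18 * 17 * 16 * 15 * 14
Denominator: 5! = 120
C(18, 5) = 8568


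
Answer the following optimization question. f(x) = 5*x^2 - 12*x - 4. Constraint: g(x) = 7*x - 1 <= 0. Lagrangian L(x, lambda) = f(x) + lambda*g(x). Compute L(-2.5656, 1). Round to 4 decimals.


Step 1: Evaluate f(x).
f(-2.5656) = 5*(-2.5656)^2 - 12*(-2.5656) - 4 = 59.6987
Step 2: Evaluate g(x).
g(-2.5656) = 7*-2.5656 - 1 = -18.9592
Step 3: Compute Lagrangian.
L = 59.6987 + 1*-18.9592 = 40.7395


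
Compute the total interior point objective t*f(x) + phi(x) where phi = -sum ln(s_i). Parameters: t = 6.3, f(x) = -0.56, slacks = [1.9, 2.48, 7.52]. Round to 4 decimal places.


Step 1: Compute log-barrier.
ln values: [0.6419, 0.9083, 2.0176]
phi = -(0.6419 + 0.9083 + 2.0176) = -3.5677
Step 2: Compute augmented objective.
t*f(x) = 6.3*-0.56 = -3.528
Total = -3.528 - 3.5677 = -7.0957


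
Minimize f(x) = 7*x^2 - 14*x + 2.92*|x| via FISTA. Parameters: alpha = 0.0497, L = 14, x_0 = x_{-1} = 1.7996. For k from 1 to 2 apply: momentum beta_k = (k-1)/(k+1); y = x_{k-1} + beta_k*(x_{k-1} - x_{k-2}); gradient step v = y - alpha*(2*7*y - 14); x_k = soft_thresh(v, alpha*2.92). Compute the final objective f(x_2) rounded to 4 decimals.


FISTA on f(x) = 7*x^2 - 14*x + 2.92*|x|
L = 14, alpha = 0.0497
Iteration 1: beta = 0.0, y = 1.7996 + 0.0*(1.7996 - 1.7996) = 1.7996
  grad(y) = 11.1944, v = y - alpha*grad = 1.2432
  prox(v) = soft_thresh(1.2432, 0.1451) = 1.0981
Iteration 2: beta = 0.3333, y = 1.0981 + 0.3333*(1.0981 - 1.7996) = 0.8643
  grad(y) = -1.9, v = y - alpha*grad = 0.9587
  prox(v) = soft_thresh(0.9587, 0.1451) = 0.8136
f(x_2) = 7*0.8136^2 - 14*0.8136 + 2.92*|0.8136| = -4.3811


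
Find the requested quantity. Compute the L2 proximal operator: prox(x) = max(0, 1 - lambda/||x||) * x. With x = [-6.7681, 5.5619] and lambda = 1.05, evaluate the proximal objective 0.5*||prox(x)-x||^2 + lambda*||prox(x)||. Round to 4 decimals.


Step 1: Compute ||x||.
||x|| = 8.7602
Step 2: Compute scaling factor.
scale = max(0, 1 - 1.05/8.7602) = 0.8801
Step 3: prox(x) = [-5.9569, 4.8953]
||prox(x)|| = 7.7102
Step 4: Proximal objective.
0.5*||prox-x||^2 = 0.5513
lambda*||prox|| = 8.0957
Total = 8.647


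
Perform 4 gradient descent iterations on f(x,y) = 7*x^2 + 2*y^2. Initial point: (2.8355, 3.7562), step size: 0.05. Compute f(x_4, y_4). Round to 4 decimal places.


Gradient descent on f(x,y) = 7*x^2 + 2*y^2.
Starting point: (2.8355, 3.7562), alpha = 0.05
Step 1: grad_x = 2*7*2.8355 = 39.697, grad_y = 2*2*3.7562 = 15.0248
  x_1 = 2.8355 - 0.05*39.697 = 0.8507
  y_1 = 3.7562 - 0.05*15.0248 = 3.005
Step 2: grad_x = 2*7*0.8507 = 11.9091, grad_y = 2*2*3.005 = 12.0198
  x_2 = 0.8507 - 0.05*11.9091 = 0.2552
  y_2 = 3.005 - 0.05*12.0198 = 2.404
Step 3: grad_x = 2*7*0.2552 = 3.5727, grad_y = 2*2*2.404 = 9.6159
  x_3 = 0.2552 - 0.05*3.5727 = 0.0766
  y_3 = 2.404 - 0.05*9.6159 = 1.9232
Step 4: grad_x = 2*7*0.0766 = 1.0718, grad_y = 2*2*1.9232 = 7.6927
  x_4 = 0.0766 - 0.05*1.0718 = 0.023
  y_4 = 1.9232 - 0.05*7.6927 = 1.5385
f(0.023, 1.5385) = 7*0.023^2 + 2*1.5385^2 = 4.7379


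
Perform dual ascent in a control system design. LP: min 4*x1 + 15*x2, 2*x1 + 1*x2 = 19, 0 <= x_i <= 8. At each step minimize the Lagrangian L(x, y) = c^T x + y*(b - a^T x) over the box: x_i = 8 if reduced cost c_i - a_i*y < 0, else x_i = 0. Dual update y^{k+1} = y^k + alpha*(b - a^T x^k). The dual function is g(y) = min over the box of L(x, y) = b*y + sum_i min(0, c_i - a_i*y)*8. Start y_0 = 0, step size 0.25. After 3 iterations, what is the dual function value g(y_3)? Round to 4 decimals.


Dual ascent for LP: min 4*x1 + 15*x2, 2*x1 + 1*x2 = 19, 0 <= x_i <= 8
Step 1: y^k = 0.0, reduced costs: (4.0, 15.0)
  x^k = (0.0, 0.0), subgradient = b - a^T x = 19.0
  y^{k+1} = 0.0 + 0.25*19.0 = 4.75
Step 2: y^k = 4.75, reduced costs: (-5.5, 10.25)
  x^k = (8.0, 0.0), subgradient = b - a^T x = 3.0
  y^{k+1} = 4.75 + 0.25*3.0 = 5.5
Step 3: y^k = 5.5, reduced costs: (-7.0, 9.5)
  x^k = (8.0, 0.0), subgradient = b - a^T x = 3.0
  y^{k+1} = 5.5 + 0.25*3.0 = 6.25
Dual objective at y_3 = 6.25: reduced costs (-8.5, 8.75), box minimizer x = (8.0, 0.0)
g(y_3) = b*y + (c1 - a1*y)*x1 + (c2 - a2*y)*x2 = 19*6.25 + (-8.5)*8.0 + 8.75*0.0 = 118.75 - 68.0 + 0.0 = 50.75


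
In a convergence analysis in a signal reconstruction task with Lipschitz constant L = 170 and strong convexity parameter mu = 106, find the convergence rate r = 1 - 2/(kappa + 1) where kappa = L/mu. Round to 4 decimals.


Step 1: Compute the condition number.
kappa = L/mu = 170/106 = 1.6038
Step 2: Compute the convergence rate.
r = 1 - 2/(kappa + 1) = 1 - 2*mu/(L + mu) = (L - mu)/(L + mu) = 64/276 = 0.2319


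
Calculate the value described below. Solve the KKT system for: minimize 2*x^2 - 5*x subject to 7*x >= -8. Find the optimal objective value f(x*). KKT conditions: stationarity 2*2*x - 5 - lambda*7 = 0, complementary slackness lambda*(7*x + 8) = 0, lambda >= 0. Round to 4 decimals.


Step 1: Try lambda = 0 (constraint inactive).
Stationarity: 2*2*x - 5 = 0
x* = 5/(2*2) = 1.25
Check constraint: 7*1.25 = 8.75 >= -8 -- satisfied.
Step 2: Compute optimal value.
f(x*) = 2*1.25^2 - 5*1.25 = -3.125


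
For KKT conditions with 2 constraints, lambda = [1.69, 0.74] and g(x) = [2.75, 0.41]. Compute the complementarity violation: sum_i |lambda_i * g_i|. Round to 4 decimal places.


KKT complementary slackness check:
lambda_1 * g_1 = 1.69 * 2.75 = 4.6475
lambda_2 * g_2 = 0.74 * 0.41 = 0.3034
Total violation = 4.6475 + 0.3034 = 4.9509


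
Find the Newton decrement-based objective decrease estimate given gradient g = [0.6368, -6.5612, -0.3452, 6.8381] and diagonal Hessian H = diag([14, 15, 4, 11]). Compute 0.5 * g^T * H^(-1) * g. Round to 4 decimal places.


Step 1: H is diagonal, so H^(-1) * g = [0.0455, -0.4374, -0.0863, 0.6216].
Step 2: g^T H^(-1) g = sum_i g_i^2 / H_ii
  = (0.6368)^2/14 + (-6.5612)^2/15 + (-0.3452)^2/4 + (6.8381)^2/11
  = 0.029 + 2.87 + 0.0298 + 4.2509 = 7.1796
Step 3: Objective decrease = 0.5 * g^T H^(-1) g = 3.5898


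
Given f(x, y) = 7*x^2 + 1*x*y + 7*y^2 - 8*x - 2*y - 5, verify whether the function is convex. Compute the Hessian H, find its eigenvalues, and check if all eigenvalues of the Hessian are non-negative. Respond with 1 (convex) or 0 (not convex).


The Hessian of f(x,y) = 7*x^2 + 1*x*y + 7*y^2 - 8*x - 2*y - 5 is:
H = [[14, 1], [1, 14]]
Trace = 14 + 14 = 28
Determinant = 14*14 - (1)^2 = 195
Discriminant = (28)^2 - 4*195 = 4.0
Eigenvalues: lambda_1 = 13.0, lambda_2 = 15.0
The function is convex.

1


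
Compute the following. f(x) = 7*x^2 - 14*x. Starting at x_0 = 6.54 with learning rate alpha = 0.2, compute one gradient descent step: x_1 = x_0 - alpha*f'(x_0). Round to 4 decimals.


We compute the gradient at x_0 and apply the update.
f'(x) = 14*x - 14
f'(6.54) = 14*6.54 - 14 = 77.56
x_1 = 6.54 - 0.2*77.56 = -8.972


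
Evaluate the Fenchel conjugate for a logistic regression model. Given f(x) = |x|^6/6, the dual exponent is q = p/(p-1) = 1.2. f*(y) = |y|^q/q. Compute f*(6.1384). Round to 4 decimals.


The conjugate exponent q satisfies 1/p + 1/q = 1.
p = 6, so q = 6/(6 - 1) = 1.2
|y|^q = 6.1384^1.2 = 8.824
f*(6.1384) = 8.824 / 1.2 = 7.3533


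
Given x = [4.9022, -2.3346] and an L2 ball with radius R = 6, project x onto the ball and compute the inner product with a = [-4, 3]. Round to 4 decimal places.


Step 1: Compute ||x|| (intermediates to 6 decimals).
||x|| = sqrt(4.9022^2 + (-2.3346)^2) = 5.429726
Step 2: Project.
Since ||x|| <= R, proj = x (no scaling needed).
proj(x) = [4.9022, -2.3346]
Step 3: Dot product.
a^T * proj(x) = -4*4.9022 + 3*(-2.3346) = -26.6126


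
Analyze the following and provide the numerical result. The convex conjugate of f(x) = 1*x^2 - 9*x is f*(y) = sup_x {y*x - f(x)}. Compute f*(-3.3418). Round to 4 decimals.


f*(y) = sup_x {y*x - a*x^2 - b*x} = sup_x {(y-b)*x - a*x^2}
FOC: (y - b) - 2a*x = 0 => x* = (y - b)/(2a)
x* = (-3.3418 + 9)/(2*1) = 2.8291
f*(-3.3418) = (y-b)^2/(4a) = (-3.3418 + 9)^2/(4*1)
= 32.0152/4 = 8.0038


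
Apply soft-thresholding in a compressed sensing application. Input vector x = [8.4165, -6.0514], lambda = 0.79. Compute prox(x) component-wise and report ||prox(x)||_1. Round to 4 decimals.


Soft-thresholding with lambda = 0.79:
prox(8.4165) = sign(8.4165)*max(|8.4165| - 0.79, 0) = 7.6265
prox(-6.0514) = sign(-6.0514)*max(|-6.0514| - 0.79, 0) = -5.2614
prox(x) = [7.6265, -5.2614]
||prox(x)||_1 = 7.6265 + 5.2614 = 12.8879


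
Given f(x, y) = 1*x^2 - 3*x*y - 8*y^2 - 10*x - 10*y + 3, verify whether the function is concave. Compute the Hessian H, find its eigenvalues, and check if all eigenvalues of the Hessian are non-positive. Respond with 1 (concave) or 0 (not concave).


The Hessian of f(x,y) = 1*x^2 - 3*x*y - 8*y^2 - 10*x - 10*y + 3 is:
H = [[2, -3], [-3, -16]]
Trace = 2 - 16 = -14
Determinant = 2*-16 - (-3)^2 = -41
Discriminant = (-14)^2 - 4*-41 = 360.0
Eigenvalues: lambda_1 = -16.4868, lambda_2 = 2.4868
The function is not concave.

0


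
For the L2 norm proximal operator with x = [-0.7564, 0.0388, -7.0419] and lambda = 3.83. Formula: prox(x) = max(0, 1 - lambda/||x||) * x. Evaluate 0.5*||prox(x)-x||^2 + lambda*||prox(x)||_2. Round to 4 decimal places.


Step 1: Compute ||x||.
||x|| = 7.0825
Step 2: Compute scaling factor.
scale = max(0, 1 - 3.83/7.0825) = 0.4592
Step 3: prox(x) = [-0.3474, 0.0178, -3.2339]
||prox(x)|| = 3.2525
Step 4: Proximal objective.
0.5*||prox-x||^2 = 7.3345
lambda*||prox|| = 12.4571
Total = 19.7916


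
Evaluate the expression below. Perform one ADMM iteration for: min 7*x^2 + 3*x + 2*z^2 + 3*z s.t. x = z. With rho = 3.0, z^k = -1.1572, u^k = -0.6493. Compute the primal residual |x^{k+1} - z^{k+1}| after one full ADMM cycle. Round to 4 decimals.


ADMM iteration with rho = 3.0, z^k = -1.1572, u^k = -0.6493
Step 1: x-update.
Minimize 7*x^2 + 3*x + (3.0/2)*(x + 1.1572 - 0.6493)^2
FOC: (2*7 + 3.0)*x = -3 + 3.0*(-1.1572 + 0.6493)
x^{k+1} = -0.2661
Step 2: z-update.
Minimize 2*z^2 + 3*z + (3.0/2)*(-0.2661 - z - 0.6493)^2
FOC: (2*2 + 3.0)*z = -3 + 3.0*(-0.2661 - 0.6493)
z^{k+1} = -0.8209
Step 3: u-update.
u^{k+1} = -0.6493 - 0.2661 + 0.8209 = -0.0945
Step 4: Primal residual = |-0.2661 + 0.8209| = 0.5548


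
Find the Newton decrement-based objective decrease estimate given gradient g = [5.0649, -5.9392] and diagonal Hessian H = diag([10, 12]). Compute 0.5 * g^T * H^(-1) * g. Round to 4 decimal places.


Step 1: H is diagonal, so H^(-1) * g = [0.5065, -0.4949].
Step 2: g^T H^(-1) g = sum_i g_i^2 / H_ii
  = (5.0649)^2/10 + (-5.9392)^2/12
  = 2.5653 + 2.9395 = 5.5048
Step 3: Objective decrease = 0.5 * g^T H^(-1) g = 2.7524


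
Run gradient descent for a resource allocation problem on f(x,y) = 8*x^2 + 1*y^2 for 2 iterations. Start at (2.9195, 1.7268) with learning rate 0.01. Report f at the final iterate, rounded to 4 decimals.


Gradient descent on f(x,y) = 8*x^2 + 1*y^2.
Starting point: (2.9195, 1.7268), alpha = 0.01
Step 1: grad_x = 2*8*2.9195 = 46.712, grad_y = 2*1*1.7268 = 3.4536
  x_1 = 2.9195 - 0.01*46.712 = 2.4524
  y_1 = 1.7268 - 0.01*3.4536 = 1.6923
Step 2: grad_x = 2*8*2.4524 = 39.2381, grad_y = 2*1*1.6923 = 3.3845
  x_2 = 2.4524 - 0.01*39.2381 = 2.06
  y_2 = 1.6923 - 0.01*3.3845 = 1.6584
f(2.06, 1.6584) = 8*2.06^2 + 1*1.6584^2 = 36.6991


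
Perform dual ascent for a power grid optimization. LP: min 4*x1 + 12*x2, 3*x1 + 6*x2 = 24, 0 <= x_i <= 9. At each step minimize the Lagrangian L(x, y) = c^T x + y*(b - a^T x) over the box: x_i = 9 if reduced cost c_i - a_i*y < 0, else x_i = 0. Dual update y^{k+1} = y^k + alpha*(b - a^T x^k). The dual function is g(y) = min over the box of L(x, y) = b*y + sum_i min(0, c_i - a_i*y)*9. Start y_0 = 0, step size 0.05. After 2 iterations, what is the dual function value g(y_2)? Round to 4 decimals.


Dual ascent for LP: min 4*x1 + 12*x2, 3*x1 + 6*x2 = 24, 0 <= x_i <= 9
Step 1: y^k = 0.0, reduced costs: (4.0, 12.0)
  x^k = (0.0, 0.0), subgradient = b - a^T x = 24.0
  y^{k+1} = 0.0 + 0.05*24.0 = 1.2
Step 2: y^k = 1.2, reduced costs: (0.4, 4.8)
  x^k = (0.0, 0.0), subgradient = b - a^T x = 24.0
  y^{k+1} = 1.2 + 0.05*24.0 = 2.4
Dual objective at y_2 = 2.4: reduced costs (-3.2, -2.4), box minimizer x = (9.0, 9.0)
g(y_2) = b*y + (c1 - a1*y)*x1 + (c2 - a2*y)*x2 = 24*2.4 + (-3.2)*9.0 + (-2.4)*9.0 = 57.6 - 28.8 - 21.6 = 7.2


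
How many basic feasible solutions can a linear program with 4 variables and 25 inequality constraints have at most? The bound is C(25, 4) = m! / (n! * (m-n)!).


Each vertex corresponds to some choice of n active constraints out of m, so the number of vertices is at most C(m, n) = m! / (n!(m-n)!).
m = 25, n = 4
Numerator: 25 * 24 * 23 * 22
Denominator: 4! = 24
C(25, 4) = 12650


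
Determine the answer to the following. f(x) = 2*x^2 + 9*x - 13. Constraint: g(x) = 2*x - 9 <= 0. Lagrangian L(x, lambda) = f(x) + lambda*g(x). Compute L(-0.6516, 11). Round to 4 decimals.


Step 1: Evaluate f(x).
f(-0.6516) = 2*(-0.6516)^2 + 9*(-0.6516) - 13 = -18.0152
Step 2: Evaluate g(x).
g(-0.6516) = 2*-0.6516 - 9 = -10.3032
Step 3: Compute Lagrangian.
L = -18.0152 + 11*-10.3032 = -131.3504


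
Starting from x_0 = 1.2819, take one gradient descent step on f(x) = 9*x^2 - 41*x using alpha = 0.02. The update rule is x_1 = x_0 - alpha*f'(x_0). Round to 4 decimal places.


We compute the gradient at x_0 and apply the update.
f'(x) = 18*x - 41
f'(1.2819) = 18*1.2819 - 41 = -17.9258
x_1 = 1.2819 - 0.02*-17.9258 = 1.6404


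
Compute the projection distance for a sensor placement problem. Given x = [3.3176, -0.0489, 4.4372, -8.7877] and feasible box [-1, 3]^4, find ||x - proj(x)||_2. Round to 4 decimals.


Project each component onto [-1, 3].
clip(3.3176) = 3.0, clip(-0.0489) = -0.0489, clip(4.4372) = 3.0, clip(-8.7877) = -1.0
Projection = [3.0, -0.0489, 3.0, -1.0]
Squared diffs: [0.1009, 0.0, 2.0655, 60.6483]
Distance = sqrt(62.8147) = 7.9256


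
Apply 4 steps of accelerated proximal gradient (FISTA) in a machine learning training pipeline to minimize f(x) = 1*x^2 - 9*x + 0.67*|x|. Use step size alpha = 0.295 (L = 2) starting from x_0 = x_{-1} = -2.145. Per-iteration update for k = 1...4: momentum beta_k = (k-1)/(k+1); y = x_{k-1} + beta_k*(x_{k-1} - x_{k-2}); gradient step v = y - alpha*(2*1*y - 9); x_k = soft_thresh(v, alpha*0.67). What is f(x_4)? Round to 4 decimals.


FISTA on f(x) = 1*x^2 - 9*x + 0.67*|x|
L = 2, alpha = 0.295
Iteration 1: beta = 0.0, y = -2.145 + 0.0*(-2.145 + 2.145) = -2.145
  grad(y) = -13.29, v = y - alpha*grad = 1.7756
  prox(v) = soft_thresh(1.7756, 0.1977) = 1.5779
Iteration 2: beta = 0.3333, y = 1.5779 + 0.3333*(1.5779 + 2.145) = 2.8189
  grad(y) = -3.3623, v = y - alpha*grad = 3.8107
  prox(v) = soft_thresh(3.8107, 0.1977) = 3.6131
Iteration 3: beta = 0.5, y = 3.6131 + 0.5*(3.6131 - 1.5779) = 4.6307
  grad(y) = 0.2614, v = y - alpha*grad = 4.5536
  prox(v) = soft_thresh(4.5536, 0.1977) = 4.3559
Iteration 4: beta = 0.6, y = 4.3559 + 0.6*(4.3559 - 3.6131) = 4.8016
  grad(y) = 0.6033, v = y - alpha*grad = 4.6237
  prox(v) = soft_thresh(4.6237, 0.1977) = 4.426
f(x_4) = 1*4.426^2 - 9*4.426 + 0.67*|4.426| = -17.2791


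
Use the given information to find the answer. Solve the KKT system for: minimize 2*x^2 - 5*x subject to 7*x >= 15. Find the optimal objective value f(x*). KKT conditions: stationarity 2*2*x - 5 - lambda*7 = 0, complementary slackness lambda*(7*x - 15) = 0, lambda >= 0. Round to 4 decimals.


Step 1: Try lambda = 0 (constraint inactive).
x_unc = 5/(2*2) = 1.25
Check: 7*1.25 = 8.75 < 15 -- violated!
Step 2: Constraint must be active: 7*x = 15
x* = 15/7 = 2.1429 (rounded; the exact value 15/7 is used below)
lambda = (2*2*(15/7) - 5)/7 = 0.5102
Step 3: Compute optimal value.
f(x*) = 2*(15/7)^2 - 5*(15/7) = -1.5306


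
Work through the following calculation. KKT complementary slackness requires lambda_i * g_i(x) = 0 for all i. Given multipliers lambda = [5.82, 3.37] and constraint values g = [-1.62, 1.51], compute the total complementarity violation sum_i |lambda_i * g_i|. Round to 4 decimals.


KKT complementary slackness check:
lambda_1 * g_1 = 5.82 * -1.62 = -9.4284
lambda_2 * g_2 = 3.37 * 1.51 = 5.0887
Total violation = 9.4284 + 5.0887 = 14.5171


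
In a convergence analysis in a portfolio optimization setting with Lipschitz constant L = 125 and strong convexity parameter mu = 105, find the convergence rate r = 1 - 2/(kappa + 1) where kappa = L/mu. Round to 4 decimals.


Step 1: Compute the condition number.
kappa = L/mu = 125/105 = 1.1905
Step 2: Compute the convergence rate.
r = 1 - 2/(kappa + 1) = 1 - 2*mu/(L + mu) = (L - mu)/(L + mu) = 20/230 = 0.087


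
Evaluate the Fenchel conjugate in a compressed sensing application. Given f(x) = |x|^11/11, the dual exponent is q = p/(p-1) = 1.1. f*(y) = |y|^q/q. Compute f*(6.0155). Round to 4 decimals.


The conjugate exponent q satisfies 1/p + 1/q = 1.
p = 11, so q = 11/(11 - 1) = 1.1
|y|^q = 6.0155^1.1 = 7.1978
f*(6.0155) = 7.1978 / 1.1 = 6.5434


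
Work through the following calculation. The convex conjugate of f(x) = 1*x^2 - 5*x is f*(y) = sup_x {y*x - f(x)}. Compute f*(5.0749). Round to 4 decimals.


f*(y) = sup_x {y*x - a*x^2 - b*x} = sup_x {(y-b)*x - a*x^2}
FOC: (y - b) - 2a*x = 0 => x* = (y - b)/(2a)
x* = (5.0749 + 5)/(2*1) = 5.0375
f*(5.0749) = (y-b)^2/(4a) = (5.0749 + 5)^2/(4*1)
= 101.5036/4 = 25.3759


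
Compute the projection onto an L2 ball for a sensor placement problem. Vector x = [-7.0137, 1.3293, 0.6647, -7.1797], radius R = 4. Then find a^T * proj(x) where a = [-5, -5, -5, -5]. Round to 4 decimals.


Step 1: Compute ||x|| (intermediates to 6 decimals).
||x|| = sqrt((-7.0137)^2 + 1.3293^2 + 0.6647^2 + (-7.1797)^2) = 10.146376
Step 2: Project.
Since ||x|| > R, scale = R/||x|| = 4/10.146376 = 0.394229, proj(x) = scale * x
proj(x) = [-2.765004, 0.524049, 0.262044, -2.830446]
Step 3: Dot product.
a^T * proj(x) = -5*(-2.765004) - 5*0.524049 - 5*0.262044 - 5*(-2.830446) = 24.0468


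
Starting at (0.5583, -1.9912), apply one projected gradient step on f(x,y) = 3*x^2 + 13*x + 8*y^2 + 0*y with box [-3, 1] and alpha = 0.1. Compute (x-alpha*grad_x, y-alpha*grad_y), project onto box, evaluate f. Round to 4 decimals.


Step 1: Compute gradient at (0.5583, -1.9912).
grad_x = 2*3*0.5583 + 13 = 16.3498
grad_y = 2*8*-1.9912 + 0 = -31.8592
Step 2: Gradient step.
x_raw = 0.5583 - 0.1*16.3498 = -1.0767
y_raw = -1.9912 - 0.1*-31.8592 = 1.1947
Step 3: Project onto [-3, 1].
x_proj = clip(-1.0767) = -1.0767
y_proj = clip(1.1947) = 1.0
Step 4: Evaluate f.
f(-1.0767, 1.0) = -2.5191


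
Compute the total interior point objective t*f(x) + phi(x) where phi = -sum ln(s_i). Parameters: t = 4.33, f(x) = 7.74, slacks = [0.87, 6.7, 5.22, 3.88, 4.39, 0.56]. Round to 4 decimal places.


Step 1: Compute log-barrier.
ln values: [-0.1393, 1.9021, 1.6525, 1.3558, 1.4793, -0.5798]
phi = -(-0.1393 + 1.9021 + 1.6525 + 1.3558 + 1.4793 - 0.5798) = -5.6707
Step 2: Compute augmented objective.
t*f(x) = 4.33*7.74 = 33.5142
Total = 33.5142 - 5.6707 = 27.8435


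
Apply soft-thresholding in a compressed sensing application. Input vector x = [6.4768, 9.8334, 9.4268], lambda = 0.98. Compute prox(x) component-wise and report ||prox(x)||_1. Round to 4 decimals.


Soft-thresholding with lambda = 0.98:
prox(6.4768) = sign(6.4768)*max(|6.4768| - 0.98, 0) = 5.4968
prox(9.8334) = sign(9.8334)*max(|9.8334| - 0.98, 0) = 8.8534
prox(9.4268) = sign(9.4268)*max(|9.4268| - 0.98, 0) = 8.4468
prox(x) = [5.4968, 8.8534, 8.4468]
||prox(x)||_1 = 5.4968 + 8.8534 + 8.4468 = 22.797


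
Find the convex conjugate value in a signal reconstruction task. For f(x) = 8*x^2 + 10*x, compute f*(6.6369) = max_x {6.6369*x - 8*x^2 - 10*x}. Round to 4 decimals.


f*(y) = sup_x {y*x - a*x^2 - b*x} = sup_x {(y-b)*x - a*x^2}
FOC: (y - b) - 2a*x = 0 => x* = (y - b)/(2a)
x* = (6.6369 - 10)/(2*8) = -0.2102
f*(6.6369) = (y-b)^2/(4a) = (6.6369 - 10)^2/(4*8)
= 11.3104/32 = 0.3535


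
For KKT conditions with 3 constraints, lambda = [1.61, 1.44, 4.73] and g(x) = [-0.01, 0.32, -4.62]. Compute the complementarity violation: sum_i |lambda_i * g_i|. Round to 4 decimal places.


KKT complementary slackness check:
lambda_1 * g_1 = 1.61 * -0.01 = -0.0161
lambda_2 * g_2 = 1.44 * 0.32 = 0.4608
lambda_3 * g_3 = 4.73 * -4.62 = -21.8526
Total violation = 0.0161 + 0.4608 + 21.8526 = 22.3295


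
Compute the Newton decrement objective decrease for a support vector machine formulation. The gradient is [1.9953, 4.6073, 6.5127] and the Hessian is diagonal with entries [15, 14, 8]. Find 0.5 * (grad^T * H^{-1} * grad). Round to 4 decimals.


Step 1: H is diagonal, so H^(-1) * g = [0.133, 0.3291, 0.8141].
Step 2: g^T H^(-1) g = sum_i g_i^2 / H_ii
  = (1.9953)^2/15 + (4.6073)^2/14 + (6.5127)^2/8
  = 0.2654 + 1.5162 + 5.3019 = 7.0836
Step 3: Objective decrease = 0.5 * g^T H^(-1) g = 3.5418


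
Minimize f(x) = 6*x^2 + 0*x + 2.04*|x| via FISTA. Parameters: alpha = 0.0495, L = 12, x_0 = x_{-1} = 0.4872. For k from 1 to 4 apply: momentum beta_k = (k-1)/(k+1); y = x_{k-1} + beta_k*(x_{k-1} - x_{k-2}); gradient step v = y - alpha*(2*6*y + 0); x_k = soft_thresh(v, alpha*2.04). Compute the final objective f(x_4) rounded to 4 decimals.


FISTA on f(x) = 6*x^2 + 0*x + 2.04*|x|
L = 12, alpha = 0.0495
Iteration 1: beta = 0.0, y = 0.4872 + 0.0*(0.4872 - 0.4872) = 0.4872
  grad(y) = 5.8464, v = y - alpha*grad = 0.1978
  prox(v) = soft_thresh(0.1978, 0.101) = 0.0968
Iteration 2: beta = 0.3333, y = 0.0968 + 0.3333*(0.0968 - 0.4872) = -0.0333
  grad(y) = -0.3996, v = y - alpha*grad = -0.0135
  prox(v) = soft_thresh(-0.0135, 0.101) = 0.0
Iteration 3: beta = 0.5, y = 0.0 + 0.5*(0.0 - 0.0968) = -0.0484
  grad(y) = -0.5809, v = y - alpha*grad = -0.0197
  prox(v) = soft_thresh(-0.0197, 0.101) = 0.0
Iteration 4: beta = 0.6, y = 0.0 + 0.6*(0.0 - 0.0) = 0.0
  grad(y) = 0.0, v = y - alpha*grad = 0.0
  prox(v) = soft_thresh(0.0, 0.101) = 0.0
f(x_4) = 6*0.0^2 + 0*0.0 + 2.04*|0.0| = 0.0


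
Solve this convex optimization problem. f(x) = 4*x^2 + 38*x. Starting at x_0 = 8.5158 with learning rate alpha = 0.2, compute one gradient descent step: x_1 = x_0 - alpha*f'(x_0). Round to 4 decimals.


We compute the gradient at x_0 and apply the update.
f'(x) = 8*x + 38
f'(8.5158) = 8*8.5158 + 38 = 106.1264
x_1 = 8.5158 - 0.2*106.1264 = -12.7095


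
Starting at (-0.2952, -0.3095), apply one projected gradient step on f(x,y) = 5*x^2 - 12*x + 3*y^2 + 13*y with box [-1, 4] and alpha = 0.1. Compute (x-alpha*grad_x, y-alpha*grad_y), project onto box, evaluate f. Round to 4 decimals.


Step 1: Compute gradient at (-0.2952, -0.3095).
grad_x = 2*5*-0.2952 - 12 = -14.952
grad_y = 2*3*-0.3095 + 13 = 11.143
Step 2: Gradient step.
x_raw = -0.2952 - 0.1*-14.952 = 1.2
y_raw = -0.3095 - 0.1*11.143 = -1.4238
Step 3: Project onto [-1, 4].
x_proj = clip(1.2) = 1.2
y_proj = clip(-1.4238) = -1.0
Step 4: Evaluate f.
f(1.2, -1.0) = -17.2


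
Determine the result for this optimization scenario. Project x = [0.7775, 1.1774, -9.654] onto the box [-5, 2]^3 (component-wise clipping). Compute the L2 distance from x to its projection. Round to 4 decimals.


Project each component onto [-5, 2].
clip(0.7775) = 0.7775, clip(1.1774) = 1.1774, clip(-9.654) = -5.0
Projection = [0.7775, 1.1774, -5.0]
Squared diffs: [0.0, 0.0, 21.6597]
Distance = sqrt(21.6597) = 4.654


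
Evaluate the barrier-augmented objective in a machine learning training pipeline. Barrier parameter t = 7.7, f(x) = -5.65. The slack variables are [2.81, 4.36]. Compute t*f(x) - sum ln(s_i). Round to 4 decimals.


Step 1: Compute log-barrier.
ln values: [1.0332, 1.4725]
phi = -(1.0332 + 1.4725) = -2.5057
Step 2: Compute augmented objective.
t*f(x) = 7.7*-5.65 = -43.505
Total = -43.505 - 2.5057 = -46.0107


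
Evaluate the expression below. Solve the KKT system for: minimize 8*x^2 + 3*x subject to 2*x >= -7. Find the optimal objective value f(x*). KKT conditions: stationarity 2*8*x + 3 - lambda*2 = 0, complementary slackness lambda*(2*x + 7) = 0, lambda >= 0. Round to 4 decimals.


Step 1: Try lambda = 0 (constraint inactive).
Stationarity: 2*8*x + 3 = 0
x* = -3/(2*8) = -0.1875
Check constraint: 2*-0.1875 = -0.375 >= -7 -- satisfied.
Step 2: Compute optimal value.
f(x*) = 8*(-0.1875)^2 + 3*(-0.1875) = -0.2813


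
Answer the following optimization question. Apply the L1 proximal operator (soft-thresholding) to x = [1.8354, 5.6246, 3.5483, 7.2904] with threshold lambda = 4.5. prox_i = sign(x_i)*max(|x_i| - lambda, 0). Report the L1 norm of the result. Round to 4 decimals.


Soft-thresholding with lambda = 4.5:
prox(1.8354) = sign(1.8354)*max(|1.8354| - 4.5, 0) = 0.0
prox(5.6246) = sign(5.6246)*max(|5.6246| - 4.5, 0) = 1.1246
prox(3.5483) = sign(3.5483)*max(|3.5483| - 4.5, 0) = 0.0
prox(7.2904) = sign(7.2904)*max(|7.2904| - 4.5, 0) = 2.7904
prox(x) = [0.0, 1.1246, 0.0, 2.7904]
||prox(x)||_1 = 0.0 + 1.1246 + 0.0 + 2.7904 = 3.915


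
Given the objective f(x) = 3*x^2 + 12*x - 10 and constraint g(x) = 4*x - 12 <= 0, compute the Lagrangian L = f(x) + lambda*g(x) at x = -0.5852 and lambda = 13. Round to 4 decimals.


Step 1: Evaluate f(x).
f(-0.5852) = 3*(-0.5852)^2 + 12*(-0.5852) - 10 = -15.995
Step 2: Evaluate g(x).
g(-0.5852) = 4*-0.5852 - 12 = -14.3408
Step 3: Compute Lagrangian.
L = -15.995 + 13*-14.3408 = -202.4254


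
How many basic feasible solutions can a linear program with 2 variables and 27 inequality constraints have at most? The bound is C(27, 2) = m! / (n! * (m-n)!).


Each vertex corresponds to some choice of n active constraints out of m, so the number of vertices is at most C(m, n) = m! / (n!(m-n)!).
m = 27, n = 2
Numerator: 27 * 26
Denominator: 2! = 2
C(27, 2) = 351


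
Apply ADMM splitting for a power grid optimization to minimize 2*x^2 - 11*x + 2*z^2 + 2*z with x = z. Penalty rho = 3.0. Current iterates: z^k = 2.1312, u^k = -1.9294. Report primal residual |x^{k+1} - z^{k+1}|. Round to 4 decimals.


ADMM iteration with rho = 3.0, z^k = 2.1312, u^k = -1.9294
Step 1: x-update.
Minimize 2*x^2 - 11*x + (3.0/2)*(x - 2.1312 - 1.9294)^2
FOC: (2*2 + 3.0)*x = 11 + 3.0*(2.1312 + 1.9294)
x^{k+1} = 3.3117
Step 2: z-update.
Minimize 2*z^2 + 2*z + (3.0/2)*(3.3117 - z - 1.9294)^2
FOC: (2*2 + 3.0)*z = -2 + 3.0*(3.3117 - 1.9294)
z^{k+1} = 0.3067
Step 3: u-update.
u^{k+1} = -1.9294 + 3.3117 - 0.3067 = 1.0756
Step 4: Primal residual = |3.3117 - 0.3067| = 3.005


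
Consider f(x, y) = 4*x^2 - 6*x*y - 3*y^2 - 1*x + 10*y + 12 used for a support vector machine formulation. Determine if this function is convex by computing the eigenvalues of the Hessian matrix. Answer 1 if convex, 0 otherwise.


The Hessian of f(x,y) = 4*x^2 - 6*x*y - 3*y^2 - 1*x + 10*y + 12 is:
H = [[8, -6], [-6, -6]]
Trace = 8 - 6 = 2
Determinant = 8*-6 - (-6)^2 = -84
Discriminant = (2)^2 - 4*-84 = 340.0
Eigenvalues: lambda_1 = -8.2195, lambda_2 = 10.2195
The function is not convex.

0


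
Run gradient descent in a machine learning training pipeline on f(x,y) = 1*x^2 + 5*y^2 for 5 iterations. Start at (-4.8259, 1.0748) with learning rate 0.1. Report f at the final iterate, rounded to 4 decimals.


Gradient descent on f(x,y) = 1*x^2 + 5*y^2.
Starting point: (-4.8259, 1.0748), alpha = 0.1
Step 1: grad_x = 2*1*-4.8259 = -9.6518, grad_y = 2*5*1.0748 = 10.748
  x_1 = -4.8259 - 0.1*-9.6518 = -3.8607
  y_1 = 1.0748 - 0.1*10.748 = 0.0
Step 2: grad_x = 2*1*-3.8607 = -7.7214, grad_y = 2*5*0.0 = 0.0
  x_2 = -3.8607 - 0.1*-7.7214 = -3.0886
  y_2 = 0.0 - 0.1*0.0 = 0.0
Step 3: grad_x = 2*1*-3.0886 = -6.1772, grad_y = 2*5*0.0 = 0.0
  x_3 = -3.0886 - 0.1*-6.1772 = -2.4709
  y_3 = 0.0 - 0.1*0.0 = 0.0
Step 4: grad_x = 2*1*-2.4709 = -4.9417, grad_y = 2*5*0.0 = 0.0
  x_4 = -2.4709 - 0.1*-4.9417 = -1.9767
  y_4 = 0.0 - 0.1*0.0 = 0.0
Step 5: grad_x = 2*1*-1.9767 = -3.9534, grad_y = 2*5*0.0 = 0.0
  x_5 = -1.9767 - 0.1*-3.9534 = -1.5814
  y_5 = 0.0 - 0.1*0.0 = 0.0
f(-1.5814, 0.0) = 1*(-1.5814)^2 + 5*0.0^2 = 2.5007


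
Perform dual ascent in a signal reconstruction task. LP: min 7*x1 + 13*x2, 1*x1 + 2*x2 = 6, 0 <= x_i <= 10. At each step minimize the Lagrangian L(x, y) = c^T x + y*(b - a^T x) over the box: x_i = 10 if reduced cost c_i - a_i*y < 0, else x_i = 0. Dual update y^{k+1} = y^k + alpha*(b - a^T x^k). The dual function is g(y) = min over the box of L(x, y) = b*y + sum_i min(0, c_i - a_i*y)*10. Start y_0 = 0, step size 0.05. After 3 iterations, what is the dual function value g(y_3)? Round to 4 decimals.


Dual ascent for LP: min 7*x1 + 13*x2, 1*x1 + 2*x2 = 6, 0 <= x_i <= 10
Step 1: y^k = 0.0, reduced costs: (7.0, 13.0)
  x^k = (0.0, 0.0), subgradient = b - a^T x = 6.0
  y^{k+1} = 0.0 + 0.05*6.0 = 0.3
Step 2: y^k = 0.3, reduced costs: (6.7, 12.4)
  x^k = (0.0, 0.0), subgradient = b - a^T x = 6.0
  y^{k+1} = 0.3 + 0.05*6.0 = 0.6
Step 3: y^k = 0.6, reduced costs: (6.4, 11.8)
  x^k = (0.0, 0.0), subgradient = b - a^T x = 6.0
  y^{k+1} = 0.6 + 0.05*6.0 = 0.9
Dual objective at y_3 = 0.9: reduced costs (6.1, 11.2), box minimizer x = (0.0, 0.0)
g(y_3) = b*y + (c1 - a1*y)*x1 + (c2 - a2*y)*x2 = 6*0.9 + 6.1*0.0 + 11.2*0.0 = 5.4 + 0.0 + 0.0 = 5.4


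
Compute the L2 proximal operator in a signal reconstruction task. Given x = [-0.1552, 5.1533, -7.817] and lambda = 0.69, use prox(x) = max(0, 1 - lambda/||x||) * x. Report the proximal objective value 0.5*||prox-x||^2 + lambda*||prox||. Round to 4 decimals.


Step 1: Compute ||x||.
||x|| = 9.3641
Step 2: Compute scaling factor.
scale = max(0, 1 - 0.69/9.3641) = 0.9263
Step 3: prox(x) = [-0.1438, 4.7736, -7.241]
||prox(x)|| = 8.6741
Step 4: Proximal objective.
0.5*||prox-x||^2 = 0.2381
lambda*||prox|| = 5.9851
Total = 6.2232


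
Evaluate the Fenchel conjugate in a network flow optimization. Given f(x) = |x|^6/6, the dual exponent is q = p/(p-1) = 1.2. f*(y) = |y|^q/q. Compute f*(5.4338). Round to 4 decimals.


The conjugate exponent q satisfies 1/p + 1/q = 1.
p = 6, so q = 6/(6 - 1) = 1.2
|y|^q = 5.4338^1.2 = 7.623
f*(5.4338) = 7.623 / 1.2 = 6.3525


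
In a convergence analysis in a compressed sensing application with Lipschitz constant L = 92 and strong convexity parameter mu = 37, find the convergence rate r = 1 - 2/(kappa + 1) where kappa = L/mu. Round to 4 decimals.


Step 1: Compute the condition number.
kappa = L/mu = 92/37 = 2.4865
Step 2: Compute the convergence rate.
r = 1 - 2/(kappa + 1) = 1 - 2*mu/(L + mu) = (L - mu)/(L + mu) = 55/129 = 0.4264


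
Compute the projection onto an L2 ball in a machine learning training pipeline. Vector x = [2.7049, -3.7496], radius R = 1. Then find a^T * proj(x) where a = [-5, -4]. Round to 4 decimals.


Step 1: Compute ||x|| (intermediates to 6 decimals).
||x|| = sqrt(2.7049^2 + (-3.7496)^2) = 4.623417
Step 2: Project.
Since ||x|| > R, scale = R/||x|| = 1/4.623417 = 0.21629, proj(x) = scale * x
proj(x) = [0.585043, -0.811001]
Step 3: Dot product.
a^T * proj(x) = -5*0.585043 - 4*(-0.811001) = 0.3188


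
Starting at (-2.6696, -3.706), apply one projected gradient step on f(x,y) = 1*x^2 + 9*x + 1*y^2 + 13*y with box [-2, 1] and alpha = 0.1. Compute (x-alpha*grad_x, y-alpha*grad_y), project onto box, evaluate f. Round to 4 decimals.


Step 1: Compute gradient at (-2.6696, -3.706).
grad_x = 2*1*-2.6696 + 9 = 3.6608
grad_y = 2*1*-3.706 + 13 = 5.588
Step 2: Gradient step.
x_raw = -2.6696 - 0.1*3.6608 = -3.0357
y_raw = -3.706 - 0.1*5.588 = -4.2648
Step 3: Project onto [-2, 1].
x_proj = clip(-3.0357) = -2.0
y_proj = clip(-4.2648) = -2.0
Step 4: Evaluate f.
f(-2.0, -2.0) = -36.0


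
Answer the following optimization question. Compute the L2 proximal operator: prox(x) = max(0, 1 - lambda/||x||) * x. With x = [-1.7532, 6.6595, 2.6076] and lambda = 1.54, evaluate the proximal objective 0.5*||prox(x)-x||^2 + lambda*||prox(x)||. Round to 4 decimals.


Step 1: Compute ||x||.
||x|| = 7.3636
Step 2: Compute scaling factor.
scale = max(0, 1 - 1.54/7.3636) = 0.7909
Step 3: prox(x) = [-1.3865, 5.2667, 2.0623]
||prox(x)|| = 5.8236
Step 4: Proximal objective.
0.5*||prox-x||^2 = 1.1858
lambda*||prox|| = 8.9683
Total = 10.1541


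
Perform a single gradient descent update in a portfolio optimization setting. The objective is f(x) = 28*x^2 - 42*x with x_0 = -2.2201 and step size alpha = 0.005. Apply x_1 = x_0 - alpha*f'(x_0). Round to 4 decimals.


We compute the gradient at x_0 and apply the update.
f'(x) = 56*x - 42
f'(-2.2201) = 56*-2.2201 - 42 = -166.3256
x_1 = -2.2201 - 0.005*-166.3256 = -1.3885


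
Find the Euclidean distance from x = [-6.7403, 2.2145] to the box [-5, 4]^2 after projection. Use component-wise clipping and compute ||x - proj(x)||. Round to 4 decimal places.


Project each component onto [-5, 4].
clip(-6.7403) = -5.0, clip(2.2145) = 2.2145
Projection = [-5.0, 2.2145]
Squared diffs: [3.0286, 0.0]
Distance = sqrt(3.0286) = 1.7403


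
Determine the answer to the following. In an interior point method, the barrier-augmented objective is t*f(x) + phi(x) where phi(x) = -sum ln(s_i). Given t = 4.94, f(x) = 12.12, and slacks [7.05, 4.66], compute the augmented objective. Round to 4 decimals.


Step 1: Compute log-barrier.
ln values: [1.953, 1.539]
phi = -(1.953 + 1.539) = -3.492
Step 2: Compute augmented objective.
t*f(x) = 4.94*12.12 = 59.8728
Total = 59.8728 - 3.492 = 56.3808


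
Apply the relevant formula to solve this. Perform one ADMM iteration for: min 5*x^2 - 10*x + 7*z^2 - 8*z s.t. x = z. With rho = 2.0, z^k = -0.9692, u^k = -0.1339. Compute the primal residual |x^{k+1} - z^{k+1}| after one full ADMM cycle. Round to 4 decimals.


ADMM iteration with rho = 2.0, z^k = -0.9692, u^k = -0.1339
Step 1: x-update.
Minimize 5*x^2 - 10*x + (2.0/2)*(x + 0.9692 - 0.1339)^2
FOC: (2*5 + 2.0)*x = 10 + 2.0*(-0.9692 + 0.1339)
x^{k+1} = 0.6941
Step 2: z-update.
Minimize 7*z^2 - 8*z + (2.0/2)*(0.6941 - z - 0.1339)^2
FOC: (2*7 + 2.0)*z = 8 + 2.0*(0.6941 - 0.1339)
z^{k+1} = 0.57
Step 3: u-update.
u^{k+1} = -0.1339 + 0.6941 - 0.57 = -0.0098
Step 4: Primal residual = |0.6941 - 0.57| = 0.1241


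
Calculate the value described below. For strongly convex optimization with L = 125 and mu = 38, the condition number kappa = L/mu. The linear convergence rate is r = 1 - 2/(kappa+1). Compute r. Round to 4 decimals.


Step 1: Compute the condition number.
kappa = L/mu = 125/38 = 3.2895
Step 2: Compute the convergence rate.
r = 1 - 2/(kappa + 1) = 1 - 2*mu/(L + mu) = (L - mu)/(L + mu) = 87/163 = 0.5337


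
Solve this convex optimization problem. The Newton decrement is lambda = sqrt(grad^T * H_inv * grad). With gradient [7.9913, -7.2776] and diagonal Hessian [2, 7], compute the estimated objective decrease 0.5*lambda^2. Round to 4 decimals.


Step 1: H is diagonal, so H^(-1) * g = [3.9957, -1.0397].
Step 2: g^T H^(-1) g = sum_i g_i^2 / H_ii
  = (7.9913)^2/2 + (-7.2776)^2/7
  = 31.9304 + 7.5662 = 39.4966
Step 3: Objective decrease = 0.5 * g^T H^(-1) g = 19.7483


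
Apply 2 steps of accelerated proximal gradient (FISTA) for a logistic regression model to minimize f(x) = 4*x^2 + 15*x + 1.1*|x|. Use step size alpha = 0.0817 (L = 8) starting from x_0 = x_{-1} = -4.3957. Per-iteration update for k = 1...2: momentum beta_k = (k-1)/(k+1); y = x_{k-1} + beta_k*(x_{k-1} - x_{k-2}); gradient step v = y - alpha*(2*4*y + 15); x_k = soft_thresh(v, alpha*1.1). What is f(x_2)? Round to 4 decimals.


FISTA on f(x) = 4*x^2 + 15*x + 1.1*|x|
L = 8, alpha = 0.0817
Iteration 1: beta = 0.0, y = -4.3957 + 0.0*(-4.3957 + 4.3957) = -4.3957
  grad(y) = -20.1656, v = y - alpha*grad = -2.7482
  prox(v) = soft_thresh(-2.7482, 0.0899) = -2.6583
Iteration 2: beta = 0.3333, y = -2.6583 + 0.3333*(-2.6583 + 4.3957) = -2.0792
  grad(y) = -1.6333, v = y - alpha*grad = -1.9457
  prox(v) = soft_thresh(-1.9457, 0.0899) = -1.8559
f(x_2) = 4*(-1.8559)^2 + 15*(-1.8559) + 1.1*|-1.8559| = -12.0196
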